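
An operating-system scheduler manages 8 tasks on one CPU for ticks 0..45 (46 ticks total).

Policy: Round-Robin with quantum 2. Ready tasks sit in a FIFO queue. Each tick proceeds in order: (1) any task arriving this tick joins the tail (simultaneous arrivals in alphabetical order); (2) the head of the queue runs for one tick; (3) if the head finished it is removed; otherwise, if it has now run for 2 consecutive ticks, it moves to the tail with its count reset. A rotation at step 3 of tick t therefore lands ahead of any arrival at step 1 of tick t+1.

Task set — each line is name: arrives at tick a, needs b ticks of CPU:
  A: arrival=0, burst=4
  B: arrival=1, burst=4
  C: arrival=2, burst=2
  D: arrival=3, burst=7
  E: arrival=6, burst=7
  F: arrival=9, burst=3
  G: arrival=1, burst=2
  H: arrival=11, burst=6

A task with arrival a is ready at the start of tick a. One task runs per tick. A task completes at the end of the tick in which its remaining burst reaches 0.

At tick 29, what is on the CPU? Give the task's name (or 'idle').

t=0: queue=[A] q_used=0 → run A
t=1: queue=[A,B,G] q_used=1 → run A
t=2: queue=[B,G,A,C] q_used=0 → run B
t=3: queue=[B,G,A,C,D] q_used=1 → run B
t=4: queue=[G,A,C,D,B] q_used=0 → run G
t=5: queue=[G,A,C,D,B] q_used=1 → run G
t=6: queue=[A,C,D,B,E] q_used=0 → run A
t=7: queue=[A,C,D,B,E] q_used=1 → run A
t=8: queue=[C,D,B,E] q_used=0 → run C
t=9: queue=[C,D,B,E,F] q_used=1 → run C
t=10: queue=[D,B,E,F] q_used=0 → run D
t=11: queue=[D,B,E,F,H] q_used=1 → run D
t=12: queue=[B,E,F,H,D] q_used=0 → run B
t=13: queue=[B,E,F,H,D] q_used=1 → run B
t=14: queue=[E,F,H,D] q_used=0 → run E
t=15: queue=[E,F,H,D] q_used=1 → run E
t=16: queue=[F,H,D,E] q_used=0 → run F
t=17: queue=[F,H,D,E] q_used=1 → run F
t=18: queue=[H,D,E,F] q_used=0 → run H
t=19: queue=[H,D,E,F] q_used=1 → run H
t=20: queue=[D,E,F,H] q_used=0 → run D
t=21: queue=[D,E,F,H] q_used=1 → run D
t=22: queue=[E,F,H,D] q_used=0 → run E
t=23: queue=[E,F,H,D] q_used=1 → run E
t=24: queue=[F,H,D,E] q_used=0 → run F
t=25: queue=[H,D,E] q_used=0 → run H
t=26: queue=[H,D,E] q_used=1 → run H
t=27: queue=[D,E,H] q_used=0 → run D
t=28: queue=[D,E,H] q_used=1 → run D
t=29: queue=[E,H,D] q_used=0 → run E
t=30: queue=[E,H,D] q_used=1 → run E
t=31: queue=[H,D,E] q_used=0 → run H
t=32: queue=[H,D,E] q_used=1 → run H
t=33: queue=[D,E] q_used=0 → run D
t=34: queue=[E] q_used=0 → run E
t=35: (idle)
t=36: (idle)
t=37: (idle)
t=38: (idle)
t=39: (idle)
t=40: (idle)
t=41: (idle)
t=42: (idle)
t=43: (idle)
t=44: (idle)
t=45: (idle)

running at tick 29 = E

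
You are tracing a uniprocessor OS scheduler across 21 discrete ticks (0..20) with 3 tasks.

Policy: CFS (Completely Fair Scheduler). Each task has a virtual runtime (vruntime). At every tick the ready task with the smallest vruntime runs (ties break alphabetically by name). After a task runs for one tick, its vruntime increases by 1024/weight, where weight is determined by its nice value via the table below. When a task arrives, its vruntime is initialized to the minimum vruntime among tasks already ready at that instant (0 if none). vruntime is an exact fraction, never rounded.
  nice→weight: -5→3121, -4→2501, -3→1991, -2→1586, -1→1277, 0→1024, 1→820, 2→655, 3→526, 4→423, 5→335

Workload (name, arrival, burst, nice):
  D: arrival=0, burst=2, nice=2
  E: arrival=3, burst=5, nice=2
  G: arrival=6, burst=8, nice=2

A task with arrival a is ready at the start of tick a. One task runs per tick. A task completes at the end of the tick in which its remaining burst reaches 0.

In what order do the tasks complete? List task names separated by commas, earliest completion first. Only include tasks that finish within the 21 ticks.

t=0: vr[D=0] → run D
t=1: vr[D=1024/655] → run D
t=2: (idle)
t=3: vr[E=0] → run E
t=4: vr[E=1024/655] → run E
t=5: vr[E=2048/655] → run E
t=6: vr[E=3072/655 G=3072/655] → run E
t=7: vr[E=4096/655 G=3072/655] → run G
t=8: vr[E=4096/655 G=4096/655] → run E
t=9: vr[G=4096/655] → run G
t=10: vr[G=1024/131] → run G
t=11: vr[G=6144/655] → run G
t=12: vr[G=7168/655] → run G
t=13: vr[G=8192/655] → run G
t=14: vr[G=9216/655] → run G
t=15: vr[G=2048/131] → run G
t=16: (idle)
t=17: (idle)
t=18: (idle)
t=19: (idle)
t=20: (idle)

completion order = D, E, G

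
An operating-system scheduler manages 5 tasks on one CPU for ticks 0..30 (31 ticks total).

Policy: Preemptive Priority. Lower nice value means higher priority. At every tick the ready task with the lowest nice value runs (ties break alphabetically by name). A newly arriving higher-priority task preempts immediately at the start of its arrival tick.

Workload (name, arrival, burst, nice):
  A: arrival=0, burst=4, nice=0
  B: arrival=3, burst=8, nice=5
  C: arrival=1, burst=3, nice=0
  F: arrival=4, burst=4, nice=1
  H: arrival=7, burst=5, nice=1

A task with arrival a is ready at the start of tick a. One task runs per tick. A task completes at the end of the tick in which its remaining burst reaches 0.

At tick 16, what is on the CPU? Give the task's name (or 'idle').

t=0: ready={A} → run A
t=1: ready={A,C} → run A
t=2: ready={A,C} → run A
t=3: ready={A,B,C} → run A
t=4: ready={B,C,F} → run C
t=5: ready={B,C,F} → run C
t=6: ready={B,C,F} → run C
t=7: ready={B,F,H} → run F
t=8: ready={B,F,H} → run F
t=9: ready={B,F,H} → run F
t=10: ready={B,F,H} → run F
t=11: ready={B,H} → run H
t=12: ready={B,H} → run H
t=13: ready={B,H} → run H
t=14: ready={B,H} → run H
t=15: ready={B,H} → run H
t=16: ready={B} → run B
t=17: ready={B} → run B
t=18: ready={B} → run B
t=19: ready={B} → run B
t=20: ready={B} → run B
t=21: ready={B} → run B
t=22: ready={B} → run B
t=23: ready={B} → run B
t=24: (idle)
t=25: (idle)
t=26: (idle)
t=27: (idle)
t=28: (idle)
t=29: (idle)
t=30: (idle)

running at tick 16 = B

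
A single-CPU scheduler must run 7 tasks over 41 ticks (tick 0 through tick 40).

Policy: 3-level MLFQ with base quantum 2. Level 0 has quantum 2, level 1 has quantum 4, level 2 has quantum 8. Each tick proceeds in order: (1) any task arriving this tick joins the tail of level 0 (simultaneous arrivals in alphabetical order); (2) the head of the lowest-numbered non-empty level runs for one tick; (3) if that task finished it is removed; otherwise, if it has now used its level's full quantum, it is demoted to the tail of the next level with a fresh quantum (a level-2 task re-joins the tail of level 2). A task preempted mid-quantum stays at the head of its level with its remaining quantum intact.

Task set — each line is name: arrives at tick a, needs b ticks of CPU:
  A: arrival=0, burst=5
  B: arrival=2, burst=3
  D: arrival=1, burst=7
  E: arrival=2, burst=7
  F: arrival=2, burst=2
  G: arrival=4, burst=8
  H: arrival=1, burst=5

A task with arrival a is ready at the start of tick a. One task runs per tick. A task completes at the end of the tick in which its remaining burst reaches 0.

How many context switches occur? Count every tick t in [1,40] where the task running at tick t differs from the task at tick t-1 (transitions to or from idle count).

context switches = 16

t=0: L0/L1/L2 = A/-/- → run A
t=1: L0/L1/L2 = ADH/-/- → run A
t=2: L0/L1/L2 = DHBEF/A/- → run D
t=3: L0/L1/L2 = DHBEF/A/- → run D
t=4: L0/L1/L2 = HBEFG/AD/- → run H
t=5: L0/L1/L2 = HBEFG/AD/- → run H
t=6: L0/L1/L2 = BEFG/ADH/- → run B
t=7: L0/L1/L2 = BEFG/ADH/- → run B
t=8: L0/L1/L2 = EFG/ADHB/- → run E
t=9: L0/L1/L2 = EFG/ADHB/- → run E
t=10: L0/L1/L2 = FG/ADHBE/- → run F
t=11: L0/L1/L2 = FG/ADHBE/- → run F
t=12: L0/L1/L2 = G/ADHBE/- → run G
t=13: L0/L1/L2 = G/ADHBE/- → run G
t=14: L0/L1/L2 = -/ADHBEG/- → run A
t=15: L0/L1/L2 = -/ADHBEG/- → run A
t=16: L0/L1/L2 = -/ADHBEG/- → run A
t=17: L0/L1/L2 = -/DHBEG/- → run D
t=18: L0/L1/L2 = -/DHBEG/- → run D
t=19: L0/L1/L2 = -/DHBEG/- → run D
t=20: L0/L1/L2 = -/DHBEG/- → run D
t=21: L0/L1/L2 = -/HBEG/D → run H
t=22: L0/L1/L2 = -/HBEG/D → run H
t=23: L0/L1/L2 = -/HBEG/D → run H
t=24: L0/L1/L2 = -/BEG/D → run B
t=25: L0/L1/L2 = -/EG/D → run E
t=26: L0/L1/L2 = -/EG/D → run E
t=27: L0/L1/L2 = -/EG/D → run E
t=28: L0/L1/L2 = -/EG/D → run E
t=29: L0/L1/L2 = -/G/DE → run G
t=30: L0/L1/L2 = -/G/DE → run G
t=31: L0/L1/L2 = -/G/DE → run G
t=32: L0/L1/L2 = -/G/DE → run G
t=33: L0/L1/L2 = -/-/DEG → run D
t=34: L0/L1/L2 = -/-/EG → run E
t=35: L0/L1/L2 = -/-/G → run G
t=36: L0/L1/L2 = -/-/G → run G
t=37: (idle)
t=38: (idle)
t=39: (idle)
t=40: (idle)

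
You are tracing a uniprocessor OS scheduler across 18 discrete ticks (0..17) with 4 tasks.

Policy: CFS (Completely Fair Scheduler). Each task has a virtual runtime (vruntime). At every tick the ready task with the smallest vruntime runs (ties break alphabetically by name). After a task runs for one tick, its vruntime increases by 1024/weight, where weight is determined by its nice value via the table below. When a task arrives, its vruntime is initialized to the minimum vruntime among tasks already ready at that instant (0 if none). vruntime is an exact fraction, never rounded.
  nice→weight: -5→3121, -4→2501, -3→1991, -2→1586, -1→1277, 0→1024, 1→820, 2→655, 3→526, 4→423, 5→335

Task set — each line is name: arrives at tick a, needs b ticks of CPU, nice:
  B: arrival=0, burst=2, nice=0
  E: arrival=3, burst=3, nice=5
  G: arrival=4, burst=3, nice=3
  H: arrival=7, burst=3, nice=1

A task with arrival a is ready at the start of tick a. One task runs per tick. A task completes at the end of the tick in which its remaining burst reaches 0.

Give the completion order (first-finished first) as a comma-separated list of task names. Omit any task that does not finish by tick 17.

t=0: vr[B=0] → run B
t=1: vr[B=1] → run B
t=2: (idle)
t=3: vr[E=0] → run E
t=4: vr[E=1024/335 G=1024/335] → run E
t=5: vr[E=2048/335 G=1024/335] → run G
t=6: vr[E=2048/335 G=440832/88105] → run G
t=7: vr[E=2048/335 G=612352/88105 H=2048/335] → run E
t=8: vr[G=612352/88105 H=2048/335] → run H
t=9: vr[G=612352/88105 H=20224/2747] → run G
t=10: vr[H=20224/2747] → run H
t=11: vr[H=118272/13735] → run H
t=12: (idle)
t=13: (idle)
t=14: (idle)
t=15: (idle)
t=16: (idle)
t=17: (idle)

completion order = B, E, G, H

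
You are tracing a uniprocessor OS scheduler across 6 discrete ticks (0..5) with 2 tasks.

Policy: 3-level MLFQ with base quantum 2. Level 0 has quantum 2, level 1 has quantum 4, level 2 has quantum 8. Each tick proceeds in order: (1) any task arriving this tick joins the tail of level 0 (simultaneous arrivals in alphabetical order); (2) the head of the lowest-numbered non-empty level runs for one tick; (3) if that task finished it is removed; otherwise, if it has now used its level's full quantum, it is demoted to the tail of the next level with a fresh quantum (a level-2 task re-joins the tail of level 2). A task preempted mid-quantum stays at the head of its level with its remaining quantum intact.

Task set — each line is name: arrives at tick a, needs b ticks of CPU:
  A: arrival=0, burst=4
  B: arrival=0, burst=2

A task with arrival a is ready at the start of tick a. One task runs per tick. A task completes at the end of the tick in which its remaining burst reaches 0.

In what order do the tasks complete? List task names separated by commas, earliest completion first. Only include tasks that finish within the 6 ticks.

t=0: L0/L1/L2 = AB/-/- → run A
t=1: L0/L1/L2 = AB/-/- → run A
t=2: L0/L1/L2 = B/A/- → run B
t=3: L0/L1/L2 = B/A/- → run B
t=4: L0/L1/L2 = -/A/- → run A
t=5: L0/L1/L2 = -/A/- → run A

completion order = B, A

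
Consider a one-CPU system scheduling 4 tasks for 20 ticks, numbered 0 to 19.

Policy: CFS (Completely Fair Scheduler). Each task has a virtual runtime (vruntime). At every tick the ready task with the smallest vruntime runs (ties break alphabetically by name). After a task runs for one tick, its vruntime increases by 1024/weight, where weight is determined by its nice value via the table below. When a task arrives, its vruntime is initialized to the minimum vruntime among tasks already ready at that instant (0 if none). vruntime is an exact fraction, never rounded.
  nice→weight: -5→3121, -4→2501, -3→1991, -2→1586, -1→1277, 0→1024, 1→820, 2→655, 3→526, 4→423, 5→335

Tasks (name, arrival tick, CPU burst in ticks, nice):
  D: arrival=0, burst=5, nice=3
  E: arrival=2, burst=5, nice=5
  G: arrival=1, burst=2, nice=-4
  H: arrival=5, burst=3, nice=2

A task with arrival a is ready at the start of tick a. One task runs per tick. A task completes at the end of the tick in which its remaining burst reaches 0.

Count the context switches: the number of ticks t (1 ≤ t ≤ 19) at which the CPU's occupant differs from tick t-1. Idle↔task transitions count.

t=0: vr[D=0] → run D
t=1: vr[D=512/263 G=512/263] → run D
t=2: vr[D=1024/263 E=512/263 G=512/263] → run E
t=3: vr[D=1024/263 E=440832/88105 G=512/263] → run G
t=4: vr[D=1024/263 E=440832/88105 G=1549824/657763] → run G
t=5: vr[D=1024/263 E=440832/88105 H=1024/263] → run D
t=6: vr[D=1536/263 E=440832/88105 H=1024/263] → run H
t=7: vr[D=1536/263 E=440832/88105 H=940032/172265] → run E
t=8: vr[D=1536/263 E=710144/88105 H=940032/172265] → run H
t=9: vr[D=1536/263 E=710144/88105 H=1209344/172265] → run D
t=10: vr[D=2048/263 E=710144/88105 H=1209344/172265] → run H
t=11: vr[D=2048/263 E=710144/88105] → run D
t=12: vr[E=710144/88105] → run E
t=13: vr[E=979456/88105] → run E
t=14: vr[E=1248768/88105] → run E
t=15: (idle)
t=16: (idle)
t=17: (idle)
t=18: (idle)
t=19: (idle)

context switches = 11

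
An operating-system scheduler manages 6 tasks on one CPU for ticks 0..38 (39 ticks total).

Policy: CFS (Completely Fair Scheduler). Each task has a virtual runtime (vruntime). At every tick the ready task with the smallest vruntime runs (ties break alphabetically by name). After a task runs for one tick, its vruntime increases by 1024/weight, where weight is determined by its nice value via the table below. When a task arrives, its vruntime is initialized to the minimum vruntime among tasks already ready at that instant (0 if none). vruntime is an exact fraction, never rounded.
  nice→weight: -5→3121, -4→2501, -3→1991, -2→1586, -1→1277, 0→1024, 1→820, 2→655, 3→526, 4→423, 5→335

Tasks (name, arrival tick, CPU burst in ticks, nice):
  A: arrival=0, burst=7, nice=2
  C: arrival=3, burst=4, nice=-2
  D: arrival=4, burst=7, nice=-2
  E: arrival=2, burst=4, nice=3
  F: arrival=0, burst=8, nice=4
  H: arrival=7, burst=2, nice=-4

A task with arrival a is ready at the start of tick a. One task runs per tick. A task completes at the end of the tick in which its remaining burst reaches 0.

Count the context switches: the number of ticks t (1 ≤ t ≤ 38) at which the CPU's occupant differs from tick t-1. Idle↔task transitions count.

context switches = 28

t=0: vr[A=0 F=0] → run A
t=1: vr[A=1024/655 F=0] → run F
t=2: vr[A=1024/655 E=1024/655 F=1024/423] → run A
t=3: vr[A=2048/655 C=1024/655 E=1024/655 F=1024/423] → run C
t=4: vr[A=2048/655 C=1147392/519415 D=1024/655 E=1024/655 F=1024/423] → run D
t=5: vr[A=2048/655 C=1147392/519415 D=1147392/519415 E=1024/655 F=1024/423] → run E
t=6: vr[A=2048/655 C=1147392/519415 D=1147392/519415 E=604672/172265 F=1024/423] → run C
t=7: vr[A=2048/655 C=1482752/519415 D=1147392/519415 E=604672/172265 F=1024/423 H=1147392/519415] → run D
t=8: vr[A=2048/655 C=1482752/519415 D=1482752/519415 E=604672/172265 F=1024/423 H=1147392/519415] → run H
t=9: vr[A=2048/655 C=1482752/519415 D=1482752/519415 E=604672/172265 F=1024/423 H=55762432/21296015] → run F
t=10: vr[A=2048/655 C=1482752/519415 D=1482752/519415 E=604672/172265 F=2048/423 H=55762432/21296015] → run H
t=11: vr[A=2048/655 C=1482752/519415 D=1482752/519415 E=604672/172265 F=2048/423] → run C
t=12: vr[A=2048/655 C=1818112/519415 D=1482752/519415 E=604672/172265 F=2048/423] → run D
t=13: vr[A=2048/655 C=1818112/519415 D=1818112/519415 E=604672/172265 F=2048/423] → run A
t=14: vr[A=3072/655 C=1818112/519415 D=1818112/519415 E=604672/172265 F=2048/423] → run C
t=15: vr[A=3072/655 D=1818112/519415 E=604672/172265 F=2048/423] → run D
t=16: vr[A=3072/655 D=2153472/519415 E=604672/172265 F=2048/423] → run E
t=17: vr[A=3072/655 D=2153472/519415 E=940032/172265 F=2048/423] → run D
t=18: vr[A=3072/655 D=2488832/519415 E=940032/172265 F=2048/423] → run A
t=19: vr[A=4096/655 D=2488832/519415 E=940032/172265 F=2048/423] → run D
t=20: vr[A=4096/655 D=2824192/519415 E=940032/172265 F=2048/423] → run F
t=21: vr[A=4096/655 D=2824192/519415 E=940032/172265 F=1024/141] → run D
t=22: vr[A=4096/655 E=940032/172265 F=1024/141] → run E
t=23: vr[A=4096/655 E=1275392/172265 F=1024/141] → run A
t=24: vr[A=1024/131 E=1275392/172265 F=1024/141] → run F
t=25: vr[A=1024/131 E=1275392/172265 F=4096/423] → run E
t=26: vr[A=1024/131 F=4096/423] → run A
t=27: vr[A=6144/655 F=4096/423] → run A
t=28: vr[F=4096/423] → run F
t=29: vr[F=5120/423] → run F
t=30: vr[F=2048/141] → run F
t=31: vr[F=7168/423] → run F
t=32: (idle)
t=33: (idle)
t=34: (idle)
t=35: (idle)
t=36: (idle)
t=37: (idle)
t=38: (idle)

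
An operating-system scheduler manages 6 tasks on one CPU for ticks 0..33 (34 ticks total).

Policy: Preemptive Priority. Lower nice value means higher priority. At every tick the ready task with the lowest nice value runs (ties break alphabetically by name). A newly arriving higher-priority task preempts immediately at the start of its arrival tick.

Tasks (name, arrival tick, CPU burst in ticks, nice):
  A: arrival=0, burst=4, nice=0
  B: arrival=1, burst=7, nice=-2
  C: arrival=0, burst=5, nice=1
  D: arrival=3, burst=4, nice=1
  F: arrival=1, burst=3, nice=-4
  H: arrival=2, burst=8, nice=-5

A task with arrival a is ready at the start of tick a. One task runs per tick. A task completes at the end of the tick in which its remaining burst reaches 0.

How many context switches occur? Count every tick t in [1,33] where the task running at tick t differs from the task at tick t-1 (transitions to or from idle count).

t=0: ready={A,C} → run A
t=1: ready={A,B,C,F} → run F
t=2: ready={A,B,C,F,H} → run H
t=3: ready={A,B,C,D,F,H} → run H
t=4: ready={A,B,C,D,F,H} → run H
t=5: ready={A,B,C,D,F,H} → run H
t=6: ready={A,B,C,D,F,H} → run H
t=7: ready={A,B,C,D,F,H} → run H
t=8: ready={A,B,C,D,F,H} → run H
t=9: ready={A,B,C,D,F,H} → run H
t=10: ready={A,B,C,D,F} → run F
t=11: ready={A,B,C,D,F} → run F
t=12: ready={A,B,C,D} → run B
t=13: ready={A,B,C,D} → run B
t=14: ready={A,B,C,D} → run B
t=15: ready={A,B,C,D} → run B
t=16: ready={A,B,C,D} → run B
t=17: ready={A,B,C,D} → run B
t=18: ready={A,B,C,D} → run B
t=19: ready={A,C,D} → run A
t=20: ready={A,C,D} → run A
t=21: ready={A,C,D} → run A
t=22: ready={C,D} → run C
t=23: ready={C,D} → run C
t=24: ready={C,D} → run C
t=25: ready={C,D} → run C
t=26: ready={C,D} → run C
t=27: ready={D} → run D
t=28: ready={D} → run D
t=29: ready={D} → run D
t=30: ready={D} → run D
t=31: (idle)
t=32: (idle)
t=33: (idle)

context switches = 8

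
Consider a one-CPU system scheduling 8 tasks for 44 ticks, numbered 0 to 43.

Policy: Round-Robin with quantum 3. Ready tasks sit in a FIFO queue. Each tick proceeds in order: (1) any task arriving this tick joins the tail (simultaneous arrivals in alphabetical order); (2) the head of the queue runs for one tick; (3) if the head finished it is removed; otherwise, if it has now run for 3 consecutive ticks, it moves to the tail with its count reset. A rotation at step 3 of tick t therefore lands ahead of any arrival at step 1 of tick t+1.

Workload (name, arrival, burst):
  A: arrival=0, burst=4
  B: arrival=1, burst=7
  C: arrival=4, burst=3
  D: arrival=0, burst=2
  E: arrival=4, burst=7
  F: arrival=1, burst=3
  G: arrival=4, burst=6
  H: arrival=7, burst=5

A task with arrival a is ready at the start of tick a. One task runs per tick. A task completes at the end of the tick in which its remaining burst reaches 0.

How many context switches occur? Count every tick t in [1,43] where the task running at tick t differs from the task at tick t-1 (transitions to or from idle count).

t=0: queue=[A,D] q_used=0 → run A
t=1: queue=[A,D,B,F] q_used=1 → run A
t=2: queue=[A,D,B,F] q_used=2 → run A
t=3: queue=[D,B,F,A] q_used=0 → run D
t=4: queue=[D,B,F,A,C,E,G] q_used=1 → run D
t=5: queue=[B,F,A,C,E,G] q_used=0 → run B
t=6: queue=[B,F,A,C,E,G] q_used=1 → run B
t=7: queue=[B,F,A,C,E,G,H] q_used=2 → run B
t=8: queue=[F,A,C,E,G,H,B] q_used=0 → run F
t=9: queue=[F,A,C,E,G,H,B] q_used=1 → run F
t=10: queue=[F,A,C,E,G,H,B] q_used=2 → run F
t=11: queue=[A,C,E,G,H,B] q_used=0 → run A
t=12: queue=[C,E,G,H,B] q_used=0 → run C
t=13: queue=[C,E,G,H,B] q_used=1 → run C
t=14: queue=[C,E,G,H,B] q_used=2 → run C
t=15: queue=[E,G,H,B] q_used=0 → run E
t=16: queue=[E,G,H,B] q_used=1 → run E
t=17: queue=[E,G,H,B] q_used=2 → run E
t=18: queue=[G,H,B,E] q_used=0 → run G
t=19: queue=[G,H,B,E] q_used=1 → run G
t=20: queue=[G,H,B,E] q_used=2 → run G
t=21: queue=[H,B,E,G] q_used=0 → run H
t=22: queue=[H,B,E,G] q_used=1 → run H
t=23: queue=[H,B,E,G] q_used=2 → run H
t=24: queue=[B,E,G,H] q_used=0 → run B
t=25: queue=[B,E,G,H] q_used=1 → run B
t=26: queue=[B,E,G,H] q_used=2 → run B
t=27: queue=[E,G,H,B] q_used=0 → run E
t=28: queue=[E,G,H,B] q_used=1 → run E
t=29: queue=[E,G,H,B] q_used=2 → run E
t=30: queue=[G,H,B,E] q_used=0 → run G
t=31: queue=[G,H,B,E] q_used=1 → run G
t=32: queue=[G,H,B,E] q_used=2 → run G
t=33: queue=[H,B,E] q_used=0 → run H
t=34: queue=[H,B,E] q_used=1 → run H
t=35: queue=[B,E] q_used=0 → run B
t=36: queue=[E] q_used=0 → run E
t=37: (idle)
t=38: (idle)
t=39: (idle)
t=40: (idle)
t=41: (idle)
t=42: (idle)
t=43: (idle)

context switches = 15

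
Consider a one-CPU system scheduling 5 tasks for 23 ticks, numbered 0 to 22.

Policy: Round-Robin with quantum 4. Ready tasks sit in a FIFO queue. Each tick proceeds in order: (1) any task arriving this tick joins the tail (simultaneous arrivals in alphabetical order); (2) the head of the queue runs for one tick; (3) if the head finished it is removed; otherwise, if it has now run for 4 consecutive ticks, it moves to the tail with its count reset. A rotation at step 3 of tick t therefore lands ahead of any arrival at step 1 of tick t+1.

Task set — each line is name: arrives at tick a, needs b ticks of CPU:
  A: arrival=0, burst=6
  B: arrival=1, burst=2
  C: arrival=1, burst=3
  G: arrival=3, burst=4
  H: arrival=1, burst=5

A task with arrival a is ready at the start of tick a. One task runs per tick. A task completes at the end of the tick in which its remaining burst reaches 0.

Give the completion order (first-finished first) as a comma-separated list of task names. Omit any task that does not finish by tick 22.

t=0: queue=[A] q_used=0 → run A
t=1: queue=[A,B,C,H] q_used=1 → run A
t=2: queue=[A,B,C,H] q_used=2 → run A
t=3: queue=[A,B,C,H,G] q_used=3 → run A
t=4: queue=[B,C,H,G,A] q_used=0 → run B
t=5: queue=[B,C,H,G,A] q_used=1 → run B
t=6: queue=[C,H,G,A] q_used=0 → run C
t=7: queue=[C,H,G,A] q_used=1 → run C
t=8: queue=[C,H,G,A] q_used=2 → run C
t=9: queue=[H,G,A] q_used=0 → run H
t=10: queue=[H,G,A] q_used=1 → run H
t=11: queue=[H,G,A] q_used=2 → run H
t=12: queue=[H,G,A] q_used=3 → run H
t=13: queue=[G,A,H] q_used=0 → run G
t=14: queue=[G,A,H] q_used=1 → run G
t=15: queue=[G,A,H] q_used=2 → run G
t=16: queue=[G,A,H] q_used=3 → run G
t=17: queue=[A,H] q_used=0 → run A
t=18: queue=[A,H] q_used=1 → run A
t=19: queue=[H] q_used=0 → run H
t=20: (idle)
t=21: (idle)
t=22: (idle)

completion order = B, C, G, A, H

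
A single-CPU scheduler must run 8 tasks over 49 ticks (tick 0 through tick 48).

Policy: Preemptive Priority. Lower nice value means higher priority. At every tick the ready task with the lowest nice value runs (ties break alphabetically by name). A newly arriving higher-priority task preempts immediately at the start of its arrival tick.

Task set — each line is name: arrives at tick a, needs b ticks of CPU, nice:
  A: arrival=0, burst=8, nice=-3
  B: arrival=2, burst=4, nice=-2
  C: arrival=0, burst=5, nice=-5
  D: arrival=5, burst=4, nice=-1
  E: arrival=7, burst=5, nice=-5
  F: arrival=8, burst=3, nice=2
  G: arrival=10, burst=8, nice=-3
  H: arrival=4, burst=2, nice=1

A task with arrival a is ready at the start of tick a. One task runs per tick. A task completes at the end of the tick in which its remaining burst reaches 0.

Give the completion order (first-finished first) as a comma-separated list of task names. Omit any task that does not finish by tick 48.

t=0: ready={A,C} → run C
t=1: ready={A,C} → run C
t=2: ready={A,B,C} → run C
t=3: ready={A,B,C} → run C
t=4: ready={A,B,C,H} → run C
t=5: ready={A,B,D,H} → run A
t=6: ready={A,B,D,H} → run A
t=7: ready={A,B,D,E,H} → run E
t=8: ready={A,B,D,E,F,H} → run E
t=9: ready={A,B,D,E,F,H} → run E
t=10: ready={A,B,D,E,F,G,H} → run E
t=11: ready={A,B,D,E,F,G,H} → run E
t=12: ready={A,B,D,F,G,H} → run A
t=13: ready={A,B,D,F,G,H} → run A
t=14: ready={A,B,D,F,G,H} → run A
t=15: ready={A,B,D,F,G,H} → run A
t=16: ready={A,B,D,F,G,H} → run A
t=17: ready={A,B,D,F,G,H} → run A
t=18: ready={B,D,F,G,H} → run G
t=19: ready={B,D,F,G,H} → run G
t=20: ready={B,D,F,G,H} → run G
t=21: ready={B,D,F,G,H} → run G
t=22: ready={B,D,F,G,H} → run G
t=23: ready={B,D,F,G,H} → run G
t=24: ready={B,D,F,G,H} → run G
t=25: ready={B,D,F,G,H} → run G
t=26: ready={B,D,F,H} → run B
t=27: ready={B,D,F,H} → run B
t=28: ready={B,D,F,H} → run B
t=29: ready={B,D,F,H} → run B
t=30: ready={D,F,H} → run D
t=31: ready={D,F,H} → run D
t=32: ready={D,F,H} → run D
t=33: ready={D,F,H} → run D
t=34: ready={F,H} → run H
t=35: ready={F,H} → run H
t=36: ready={F} → run F
t=37: ready={F} → run F
t=38: ready={F} → run F
t=39: (idle)
t=40: (idle)
t=41: (idle)
t=42: (idle)
t=43: (idle)
t=44: (idle)
t=45: (idle)
t=46: (idle)
t=47: (idle)
t=48: (idle)

completion order = C, E, A, G, B, D, H, F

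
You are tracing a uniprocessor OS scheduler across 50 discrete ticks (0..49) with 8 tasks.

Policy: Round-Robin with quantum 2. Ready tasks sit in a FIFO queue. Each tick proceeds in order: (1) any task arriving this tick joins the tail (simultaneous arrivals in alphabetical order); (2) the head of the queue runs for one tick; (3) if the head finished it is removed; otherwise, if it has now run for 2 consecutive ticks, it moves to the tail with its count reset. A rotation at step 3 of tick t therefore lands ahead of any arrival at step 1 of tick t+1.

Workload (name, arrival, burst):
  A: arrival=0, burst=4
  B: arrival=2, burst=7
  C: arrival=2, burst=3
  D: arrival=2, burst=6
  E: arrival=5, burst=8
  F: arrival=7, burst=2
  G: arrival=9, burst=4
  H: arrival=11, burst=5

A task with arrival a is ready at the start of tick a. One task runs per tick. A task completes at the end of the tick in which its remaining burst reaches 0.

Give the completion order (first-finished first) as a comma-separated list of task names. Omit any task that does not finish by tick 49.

completion order = A, F, C, G, D, B, H, E

t=0: queue=[A] q_used=0 → run A
t=1: queue=[A] q_used=1 → run A
t=2: queue=[A,B,C,D] q_used=0 → run A
t=3: queue=[A,B,C,D] q_used=1 → run A
t=4: queue=[B,C,D] q_used=0 → run B
t=5: queue=[B,C,D,E] q_used=1 → run B
t=6: queue=[C,D,E,B] q_used=0 → run C
t=7: queue=[C,D,E,B,F] q_used=1 → run C
t=8: queue=[D,E,B,F,C] q_used=0 → run D
t=9: queue=[D,E,B,F,C,G] q_used=1 → run D
t=10: queue=[E,B,F,C,G,D] q_used=0 → run E
t=11: queue=[E,B,F,C,G,D,H] q_used=1 → run E
t=12: queue=[B,F,C,G,D,H,E] q_used=0 → run B
t=13: queue=[B,F,C,G,D,H,E] q_used=1 → run B
t=14: queue=[F,C,G,D,H,E,B] q_used=0 → run F
t=15: queue=[F,C,G,D,H,E,B] q_used=1 → run F
t=16: queue=[C,G,D,H,E,B] q_used=0 → run C
t=17: queue=[G,D,H,E,B] q_used=0 → run G
t=18: queue=[G,D,H,E,B] q_used=1 → run G
t=19: queue=[D,H,E,B,G] q_used=0 → run D
t=20: queue=[D,H,E,B,G] q_used=1 → run D
t=21: queue=[H,E,B,G,D] q_used=0 → run H
t=22: queue=[H,E,B,G,D] q_used=1 → run H
t=23: queue=[E,B,G,D,H] q_used=0 → run E
t=24: queue=[E,B,G,D,H] q_used=1 → run E
t=25: queue=[B,G,D,H,E] q_used=0 → run B
t=26: queue=[B,G,D,H,E] q_used=1 → run B
t=27: queue=[G,D,H,E,B] q_used=0 → run G
t=28: queue=[G,D,H,E,B] q_used=1 → run G
t=29: queue=[D,H,E,B] q_used=0 → run D
t=30: queue=[D,H,E,B] q_used=1 → run D
t=31: queue=[H,E,B] q_used=0 → run H
t=32: queue=[H,E,B] q_used=1 → run H
t=33: queue=[E,B,H] q_used=0 → run E
t=34: queue=[E,B,H] q_used=1 → run E
t=35: queue=[B,H,E] q_used=0 → run B
t=36: queue=[H,E] q_used=0 → run H
t=37: queue=[E] q_used=0 → run E
t=38: queue=[E] q_used=1 → run E
t=39: (idle)
t=40: (idle)
t=41: (idle)
t=42: (idle)
t=43: (idle)
t=44: (idle)
t=45: (idle)
t=46: (idle)
t=47: (idle)
t=48: (idle)
t=49: (idle)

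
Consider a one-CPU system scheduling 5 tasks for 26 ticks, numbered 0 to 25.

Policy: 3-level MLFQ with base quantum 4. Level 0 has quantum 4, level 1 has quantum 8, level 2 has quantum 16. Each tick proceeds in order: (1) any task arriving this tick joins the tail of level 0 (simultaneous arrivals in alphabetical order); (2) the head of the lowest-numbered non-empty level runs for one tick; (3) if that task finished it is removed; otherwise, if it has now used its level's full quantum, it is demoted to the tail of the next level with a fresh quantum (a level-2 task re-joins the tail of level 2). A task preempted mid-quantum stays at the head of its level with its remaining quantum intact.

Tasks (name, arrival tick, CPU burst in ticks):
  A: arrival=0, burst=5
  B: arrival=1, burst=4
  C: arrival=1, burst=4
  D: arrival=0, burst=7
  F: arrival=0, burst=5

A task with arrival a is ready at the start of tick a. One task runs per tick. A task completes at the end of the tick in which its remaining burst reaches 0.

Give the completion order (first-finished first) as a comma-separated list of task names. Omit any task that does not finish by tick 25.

t=0: L0/L1/L2 = ADF/-/- → run A
t=1: L0/L1/L2 = ADFBC/-/- → run A
t=2: L0/L1/L2 = ADFBC/-/- → run A
t=3: L0/L1/L2 = ADFBC/-/- → run A
t=4: L0/L1/L2 = DFBC/A/- → run D
t=5: L0/L1/L2 = DFBC/A/- → run D
t=6: L0/L1/L2 = DFBC/A/- → run D
t=7: L0/L1/L2 = DFBC/A/- → run D
t=8: L0/L1/L2 = FBC/AD/- → run F
t=9: L0/L1/L2 = FBC/AD/- → run F
t=10: L0/L1/L2 = FBC/AD/- → run F
t=11: L0/L1/L2 = FBC/AD/- → run F
t=12: L0/L1/L2 = BC/ADF/- → run B
t=13: L0/L1/L2 = BC/ADF/- → run B
t=14: L0/L1/L2 = BC/ADF/- → run B
t=15: L0/L1/L2 = BC/ADF/- → run B
t=16: L0/L1/L2 = C/ADF/- → run C
t=17: L0/L1/L2 = C/ADF/- → run C
t=18: L0/L1/L2 = C/ADF/- → run C
t=19: L0/L1/L2 = C/ADF/- → run C
t=20: L0/L1/L2 = -/ADF/- → run A
t=21: L0/L1/L2 = -/DF/- → run D
t=22: L0/L1/L2 = -/DF/- → run D
t=23: L0/L1/L2 = -/DF/- → run D
t=24: L0/L1/L2 = -/F/- → run F
t=25: (idle)

completion order = B, C, A, D, F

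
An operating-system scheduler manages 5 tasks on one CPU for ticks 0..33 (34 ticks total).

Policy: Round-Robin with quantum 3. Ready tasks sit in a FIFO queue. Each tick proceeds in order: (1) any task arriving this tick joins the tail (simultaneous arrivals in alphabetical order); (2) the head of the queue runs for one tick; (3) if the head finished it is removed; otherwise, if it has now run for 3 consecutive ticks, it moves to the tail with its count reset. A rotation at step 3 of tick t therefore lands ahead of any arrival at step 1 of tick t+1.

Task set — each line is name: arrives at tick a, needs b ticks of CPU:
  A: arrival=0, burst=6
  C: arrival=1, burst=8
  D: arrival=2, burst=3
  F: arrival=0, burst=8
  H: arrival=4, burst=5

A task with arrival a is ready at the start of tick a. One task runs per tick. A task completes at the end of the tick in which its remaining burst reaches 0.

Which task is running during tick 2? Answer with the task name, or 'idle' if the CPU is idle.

t=0: queue=[A,F] q_used=0 → run A
t=1: queue=[A,F,C] q_used=1 → run A
t=2: queue=[A,F,C,D] q_used=2 → run A
t=3: queue=[F,C,D,A] q_used=0 → run F
t=4: queue=[F,C,D,A,H] q_used=1 → run F
t=5: queue=[F,C,D,A,H] q_used=2 → run F
t=6: queue=[C,D,A,H,F] q_used=0 → run C
t=7: queue=[C,D,A,H,F] q_used=1 → run C
t=8: queue=[C,D,A,H,F] q_used=2 → run C
t=9: queue=[D,A,H,F,C] q_used=0 → run D
t=10: queue=[D,A,H,F,C] q_used=1 → run D
t=11: queue=[D,A,H,F,C] q_used=2 → run D
t=12: queue=[A,H,F,C] q_used=0 → run A
t=13: queue=[A,H,F,C] q_used=1 → run A
t=14: queue=[A,H,F,C] q_used=2 → run A
t=15: queue=[H,F,C] q_used=0 → run H
t=16: queue=[H,F,C] q_used=1 → run H
t=17: queue=[H,F,C] q_used=2 → run H
t=18: queue=[F,C,H] q_used=0 → run F
t=19: queue=[F,C,H] q_used=1 → run F
t=20: queue=[F,C,H] q_used=2 → run F
t=21: queue=[C,H,F] q_used=0 → run C
t=22: queue=[C,H,F] q_used=1 → run C
t=23: queue=[C,H,F] q_used=2 → run C
t=24: queue=[H,F,C] q_used=0 → run H
t=25: queue=[H,F,C] q_used=1 → run H
t=26: queue=[F,C] q_used=0 → run F
t=27: queue=[F,C] q_used=1 → run F
t=28: queue=[C] q_used=0 → run C
t=29: queue=[C] q_used=1 → run C
t=30: (idle)
t=31: (idle)
t=32: (idle)
t=33: (idle)

running at tick 2 = A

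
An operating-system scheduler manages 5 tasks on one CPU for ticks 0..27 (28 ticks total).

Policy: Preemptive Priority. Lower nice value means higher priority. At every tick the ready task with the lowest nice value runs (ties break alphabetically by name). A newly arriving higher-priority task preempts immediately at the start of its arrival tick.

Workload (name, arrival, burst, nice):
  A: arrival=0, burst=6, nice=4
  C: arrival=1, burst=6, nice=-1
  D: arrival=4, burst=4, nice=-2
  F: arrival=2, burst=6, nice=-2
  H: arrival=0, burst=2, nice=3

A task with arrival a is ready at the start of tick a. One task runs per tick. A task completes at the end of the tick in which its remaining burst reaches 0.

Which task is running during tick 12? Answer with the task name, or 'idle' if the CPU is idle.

t=0: ready={A,H} → run H
t=1: ready={A,C,H} → run C
t=2: ready={A,C,F,H} → run F
t=3: ready={A,C,F,H} → run F
t=4: ready={A,C,D,F,H} → run D
t=5: ready={A,C,D,F,H} → run D
t=6: ready={A,C,D,F,H} → run D
t=7: ready={A,C,D,F,H} → run D
t=8: ready={A,C,F,H} → run F
t=9: ready={A,C,F,H} → run F
t=10: ready={A,C,F,H} → run F
t=11: ready={A,C,F,H} → run F
t=12: ready={A,C,H} → run C
t=13: ready={A,C,H} → run C
t=14: ready={A,C,H} → run C
t=15: ready={A,C,H} → run C
t=16: ready={A,C,H} → run C
t=17: ready={A,H} → run H
t=18: ready={A} → run A
t=19: ready={A} → run A
t=20: ready={A} → run A
t=21: ready={A} → run A
t=22: ready={A} → run A
t=23: ready={A} → run A
t=24: (idle)
t=25: (idle)
t=26: (idle)
t=27: (idle)

running at tick 12 = C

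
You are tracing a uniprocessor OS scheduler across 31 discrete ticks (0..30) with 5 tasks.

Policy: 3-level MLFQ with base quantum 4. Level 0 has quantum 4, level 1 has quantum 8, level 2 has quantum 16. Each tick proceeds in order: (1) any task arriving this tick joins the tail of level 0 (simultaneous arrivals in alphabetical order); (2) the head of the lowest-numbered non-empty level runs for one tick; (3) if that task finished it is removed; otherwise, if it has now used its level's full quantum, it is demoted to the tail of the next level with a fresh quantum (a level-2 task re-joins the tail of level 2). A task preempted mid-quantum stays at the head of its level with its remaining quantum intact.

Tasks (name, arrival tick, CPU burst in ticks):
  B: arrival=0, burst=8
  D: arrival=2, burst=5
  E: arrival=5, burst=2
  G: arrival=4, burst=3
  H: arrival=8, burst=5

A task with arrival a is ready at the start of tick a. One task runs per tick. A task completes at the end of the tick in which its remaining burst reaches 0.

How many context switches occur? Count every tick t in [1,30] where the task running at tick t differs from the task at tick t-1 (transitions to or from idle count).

context switches = 8

t=0: L0/L1/L2 = B/-/- → run B
t=1: L0/L1/L2 = B/-/- → run B
t=2: L0/L1/L2 = BD/-/- → run B
t=3: L0/L1/L2 = BD/-/- → run B
t=4: L0/L1/L2 = DG/B/- → run D
t=5: L0/L1/L2 = DGE/B/- → run D
t=6: L0/L1/L2 = DGE/B/- → run D
t=7: L0/L1/L2 = DGE/B/- → run D
t=8: L0/L1/L2 = GEH/BD/- → run G
t=9: L0/L1/L2 = GEH/BD/- → run G
t=10: L0/L1/L2 = GEH/BD/- → run G
t=11: L0/L1/L2 = EH/BD/- → run E
t=12: L0/L1/L2 = EH/BD/- → run E
t=13: L0/L1/L2 = H/BD/- → run H
t=14: L0/L1/L2 = H/BD/- → run H
t=15: L0/L1/L2 = H/BD/- → run H
t=16: L0/L1/L2 = H/BD/- → run H
t=17: L0/L1/L2 = -/BDH/- → run B
t=18: L0/L1/L2 = -/BDH/- → run B
t=19: L0/L1/L2 = -/BDH/- → run B
t=20: L0/L1/L2 = -/BDH/- → run B
t=21: L0/L1/L2 = -/DH/- → run D
t=22: L0/L1/L2 = -/H/- → run H
t=23: (idle)
t=24: (idle)
t=25: (idle)
t=26: (idle)
t=27: (idle)
t=28: (idle)
t=29: (idle)
t=30: (idle)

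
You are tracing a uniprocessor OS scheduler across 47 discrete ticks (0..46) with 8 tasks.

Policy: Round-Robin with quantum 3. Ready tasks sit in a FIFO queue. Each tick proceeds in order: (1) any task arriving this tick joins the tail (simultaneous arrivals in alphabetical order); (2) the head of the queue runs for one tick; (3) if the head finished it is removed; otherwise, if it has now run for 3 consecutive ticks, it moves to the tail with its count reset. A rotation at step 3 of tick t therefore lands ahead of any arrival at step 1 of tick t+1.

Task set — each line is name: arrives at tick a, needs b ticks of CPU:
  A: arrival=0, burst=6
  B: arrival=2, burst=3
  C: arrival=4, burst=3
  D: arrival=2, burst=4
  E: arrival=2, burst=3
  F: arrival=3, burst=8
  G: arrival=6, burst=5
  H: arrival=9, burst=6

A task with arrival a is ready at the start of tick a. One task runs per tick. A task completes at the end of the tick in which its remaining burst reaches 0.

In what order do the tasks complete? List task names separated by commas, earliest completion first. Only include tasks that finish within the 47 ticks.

completion order = B, E, A, C, D, G, H, F

t=0: queue=[A] q_used=0 → run A
t=1: queue=[A] q_used=1 → run A
t=2: queue=[A,B,D,E] q_used=2 → run A
t=3: queue=[B,D,E,A,F] q_used=0 → run B
t=4: queue=[B,D,E,A,F,C] q_used=1 → run B
t=5: queue=[B,D,E,A,F,C] q_used=2 → run B
t=6: queue=[D,E,A,F,C,G] q_used=0 → run D
t=7: queue=[D,E,A,F,C,G] q_used=1 → run D
t=8: queue=[D,E,A,F,C,G] q_used=2 → run D
t=9: queue=[E,A,F,C,G,D,H] q_used=0 → run E
t=10: queue=[E,A,F,C,G,D,H] q_used=1 → run E
t=11: queue=[E,A,F,C,G,D,H] q_used=2 → run E
t=12: queue=[A,F,C,G,D,H] q_used=0 → run A
t=13: queue=[A,F,C,G,D,H] q_used=1 → run A
t=14: queue=[A,F,C,G,D,H] q_used=2 → run A
t=15: queue=[F,C,G,D,H] q_used=0 → run F
t=16: queue=[F,C,G,D,H] q_used=1 → run F
t=17: queue=[F,C,G,D,H] q_used=2 → run F
t=18: queue=[C,G,D,H,F] q_used=0 → run C
t=19: queue=[C,G,D,H,F] q_used=1 → run C
t=20: queue=[C,G,D,H,F] q_used=2 → run C
t=21: queue=[G,D,H,F] q_used=0 → run G
t=22: queue=[G,D,H,F] q_used=1 → run G
t=23: queue=[G,D,H,F] q_used=2 → run G
t=24: queue=[D,H,F,G] q_used=0 → run D
t=25: queue=[H,F,G] q_used=0 → run H
t=26: queue=[H,F,G] q_used=1 → run H
t=27: queue=[H,F,G] q_used=2 → run H
t=28: queue=[F,G,H] q_used=0 → run F
t=29: queue=[F,G,H] q_used=1 → run F
t=30: queue=[F,G,H] q_used=2 → run F
t=31: queue=[G,H,F] q_used=0 → run G
t=32: queue=[G,H,F] q_used=1 → run G
t=33: queue=[H,F] q_used=0 → run H
t=34: queue=[H,F] q_used=1 → run H
t=35: queue=[H,F] q_used=2 → run H
t=36: queue=[F] q_used=0 → run F
t=37: queue=[F] q_used=1 → run F
t=38: (idle)
t=39: (idle)
t=40: (idle)
t=41: (idle)
t=42: (idle)
t=43: (idle)
t=44: (idle)
t=45: (idle)
t=46: (idle)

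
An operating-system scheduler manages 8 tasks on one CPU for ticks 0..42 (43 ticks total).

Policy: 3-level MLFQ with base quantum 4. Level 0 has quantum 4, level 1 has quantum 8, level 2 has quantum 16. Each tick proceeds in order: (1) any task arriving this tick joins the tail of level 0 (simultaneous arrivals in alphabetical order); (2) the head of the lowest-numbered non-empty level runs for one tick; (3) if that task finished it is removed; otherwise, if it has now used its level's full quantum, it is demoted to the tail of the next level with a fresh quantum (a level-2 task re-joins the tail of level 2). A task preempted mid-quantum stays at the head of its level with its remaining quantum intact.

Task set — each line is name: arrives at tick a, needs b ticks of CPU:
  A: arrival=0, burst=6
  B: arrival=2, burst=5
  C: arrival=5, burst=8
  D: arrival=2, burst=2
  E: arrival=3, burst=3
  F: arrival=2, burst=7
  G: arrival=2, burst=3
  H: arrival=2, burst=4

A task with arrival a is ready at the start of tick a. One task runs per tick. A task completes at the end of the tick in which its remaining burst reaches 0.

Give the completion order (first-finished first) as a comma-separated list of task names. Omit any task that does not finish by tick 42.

t=0: L0/L1/L2 = A/-/- → run A
t=1: L0/L1/L2 = A/-/- → run A
t=2: L0/L1/L2 = ABDFGH/-/- → run A
t=3: L0/L1/L2 = ABDFGHE/-/- → run A
t=4: L0/L1/L2 = BDFGHE/A/- → run B
t=5: L0/L1/L2 = BDFGHEC/A/- → run B
t=6: L0/L1/L2 = BDFGHEC/A/- → run B
t=7: L0/L1/L2 = BDFGHEC/A/- → run B
t=8: L0/L1/L2 = DFGHEC/AB/- → run D
t=9: L0/L1/L2 = DFGHEC/AB/- → run D
t=10: L0/L1/L2 = FGHEC/AB/- → run F
t=11: L0/L1/L2 = FGHEC/AB/- → run F
t=12: L0/L1/L2 = FGHEC/AB/- → run F
t=13: L0/L1/L2 = FGHEC/AB/- → run F
t=14: L0/L1/L2 = GHEC/ABF/- → run G
t=15: L0/L1/L2 = GHEC/ABF/- → run G
t=16: L0/L1/L2 = GHEC/ABF/- → run G
t=17: L0/L1/L2 = HEC/ABF/- → run H
t=18: L0/L1/L2 = HEC/ABF/- → run H
t=19: L0/L1/L2 = HEC/ABF/- → run H
t=20: L0/L1/L2 = HEC/ABF/- → run H
t=21: L0/L1/L2 = EC/ABF/- → run E
t=22: L0/L1/L2 = EC/ABF/- → run E
t=23: L0/L1/L2 = EC/ABF/- → run E
t=24: L0/L1/L2 = C/ABF/- → run C
t=25: L0/L1/L2 = C/ABF/- → run C
t=26: L0/L1/L2 = C/ABF/- → run C
t=27: L0/L1/L2 = C/ABF/- → run C
t=28: L0/L1/L2 = -/ABFC/- → run A
t=29: L0/L1/L2 = -/ABFC/- → run A
t=30: L0/L1/L2 = -/BFC/- → run B
t=31: L0/L1/L2 = -/FC/- → run F
t=32: L0/L1/L2 = -/FC/- → run F
t=33: L0/L1/L2 = -/FC/- → run F
t=34: L0/L1/L2 = -/C/- → run C
t=35: L0/L1/L2 = -/C/- → run C
t=36: L0/L1/L2 = -/C/- → run C
t=37: L0/L1/L2 = -/C/- → run C
t=38: (idle)
t=39: (idle)
t=40: (idle)
t=41: (idle)
t=42: (idle)

completion order = D, G, H, E, A, B, F, C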